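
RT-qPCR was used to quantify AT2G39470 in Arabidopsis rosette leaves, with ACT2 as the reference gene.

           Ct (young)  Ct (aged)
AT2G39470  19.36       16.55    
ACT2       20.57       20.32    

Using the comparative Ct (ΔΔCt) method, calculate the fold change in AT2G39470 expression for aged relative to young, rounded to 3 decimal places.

5.897

ΔCt(young) = 19.360 − 20.570 = -1.210
ΔCt(aged) = 16.550 − 20.320 = -3.770
ΔΔCt = -3.770 − (-1.210) = -2.560
Fold change = 2^(−(-2.560)) = 2^2.560 = 5.8971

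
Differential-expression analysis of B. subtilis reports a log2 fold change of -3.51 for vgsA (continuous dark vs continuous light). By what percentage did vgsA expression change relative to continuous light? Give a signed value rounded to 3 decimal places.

Fold change = 2^(-3.51) = 0.0878
Percent change = (FC − 1) × 100% = (0.0878 − 1) × 100 = -91.222%

-91.222%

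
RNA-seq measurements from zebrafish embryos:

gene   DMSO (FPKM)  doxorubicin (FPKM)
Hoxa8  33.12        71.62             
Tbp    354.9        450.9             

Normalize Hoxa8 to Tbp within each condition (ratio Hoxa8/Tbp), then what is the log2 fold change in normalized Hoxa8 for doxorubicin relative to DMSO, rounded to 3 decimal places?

0.767

Hoxa8/Tbp (DMSO) = 33.12 / 354.9 = 0.093322
Hoxa8/Tbp (doxorubicin) = 71.62 / 450.9 = 0.15884
Fold change = 0.15884 / 0.093322 = 1.7020
log2(1.7020) = 0.7673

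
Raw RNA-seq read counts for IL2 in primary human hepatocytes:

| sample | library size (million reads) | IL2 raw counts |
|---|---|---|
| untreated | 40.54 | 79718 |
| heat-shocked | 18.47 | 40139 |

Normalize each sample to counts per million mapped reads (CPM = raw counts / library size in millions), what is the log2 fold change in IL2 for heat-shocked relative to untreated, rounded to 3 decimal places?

CPM(untreated) = 79718 / 40.54 = 1966.4036
CPM(heat-shocked) = 40139 / 18.47 = 2173.1998
Fold change = 2173.1998 / 1966.4036 = 1.10516
log2(1.10516) = 0.1443

0.144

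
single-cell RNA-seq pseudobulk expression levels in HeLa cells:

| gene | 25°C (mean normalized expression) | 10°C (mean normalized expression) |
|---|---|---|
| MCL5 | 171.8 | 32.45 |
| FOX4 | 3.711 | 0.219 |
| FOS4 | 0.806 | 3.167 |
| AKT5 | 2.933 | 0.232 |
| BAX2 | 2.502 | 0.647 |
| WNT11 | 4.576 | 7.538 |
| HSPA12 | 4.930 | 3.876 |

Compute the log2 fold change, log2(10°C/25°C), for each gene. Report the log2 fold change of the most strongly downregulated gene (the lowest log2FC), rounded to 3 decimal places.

-4.083

log2(32.45/171.8) = -2.404  (MCL5)
log2(0.219/3.711) = -4.083  (FOX4)
log2(3.167/0.806) = 1.974  (FOS4)
log2(0.232/2.933) = -3.660  (AKT5)
log2(0.647/2.502) = -1.951  (BAX2)
log2(7.538/4.576) = 0.720  (WNT11)
log2(3.876/4.930) = -0.347  (HSPA12)
FOX4 is most strongly downregulated.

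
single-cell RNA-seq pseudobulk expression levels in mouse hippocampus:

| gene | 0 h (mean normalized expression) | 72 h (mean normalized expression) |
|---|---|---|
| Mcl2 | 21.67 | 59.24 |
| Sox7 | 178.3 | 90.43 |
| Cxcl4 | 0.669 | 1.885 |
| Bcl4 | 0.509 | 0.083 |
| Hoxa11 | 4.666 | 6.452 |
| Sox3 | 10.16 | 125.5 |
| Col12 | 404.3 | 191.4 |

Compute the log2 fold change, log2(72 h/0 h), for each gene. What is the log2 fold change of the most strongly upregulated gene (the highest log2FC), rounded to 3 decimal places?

3.627

log2(59.24/21.67) = 1.451  (Mcl2)
log2(90.43/178.3) = -0.979  (Sox7)
log2(1.885/0.669) = 1.494  (Cxcl4)
log2(0.083/0.509) = -2.616  (Bcl4)
log2(6.452/4.666) = 0.468  (Hoxa11)
log2(125.5/10.16) = 3.627  (Sox3)
log2(191.4/404.3) = -1.079  (Col12)
Sox3 is most strongly upregulated.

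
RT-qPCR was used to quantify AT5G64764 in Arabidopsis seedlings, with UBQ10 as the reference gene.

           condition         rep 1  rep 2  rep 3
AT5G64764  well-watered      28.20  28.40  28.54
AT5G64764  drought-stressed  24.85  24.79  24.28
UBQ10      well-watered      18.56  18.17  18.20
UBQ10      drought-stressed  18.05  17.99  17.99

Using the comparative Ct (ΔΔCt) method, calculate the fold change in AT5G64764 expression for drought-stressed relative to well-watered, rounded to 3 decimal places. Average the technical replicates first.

10.853

Mean Ct: AT5G64764 well-watered 28.380; AT5G64764 drought-stressed 24.640; UBQ10 well-watered 18.310; UBQ10 drought-stressed 18.010
ΔCt(well-watered) = 28.380 − 18.310 = 10.070
ΔCt(drought-stressed) = 24.640 − 18.010 = 6.630
ΔΔCt = 6.630 − 10.070 = -3.440
Fold change = 2^(−(-3.440)) = 2^3.440 = 10.8528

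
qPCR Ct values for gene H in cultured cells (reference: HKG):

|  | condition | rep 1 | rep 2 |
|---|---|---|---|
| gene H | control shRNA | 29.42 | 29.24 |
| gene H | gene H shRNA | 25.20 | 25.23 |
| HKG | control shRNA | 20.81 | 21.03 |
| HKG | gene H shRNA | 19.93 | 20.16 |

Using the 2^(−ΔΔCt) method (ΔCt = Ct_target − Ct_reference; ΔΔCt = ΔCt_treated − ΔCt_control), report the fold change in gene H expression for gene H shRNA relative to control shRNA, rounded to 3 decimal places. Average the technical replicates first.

9.448

Mean Ct: gene H control shRNA 29.330; gene H gene H shRNA 25.215; HKG control shRNA 20.920; HKG gene H shRNA 20.045
ΔCt(control shRNA) = 29.330 − 20.920 = 8.410
ΔCt(gene H shRNA) = 25.215 − 20.045 = 5.170
ΔΔCt = 5.170 − 8.410 = -3.240
Fold change = 2^(−(-3.240)) = 2^3.240 = 9.4479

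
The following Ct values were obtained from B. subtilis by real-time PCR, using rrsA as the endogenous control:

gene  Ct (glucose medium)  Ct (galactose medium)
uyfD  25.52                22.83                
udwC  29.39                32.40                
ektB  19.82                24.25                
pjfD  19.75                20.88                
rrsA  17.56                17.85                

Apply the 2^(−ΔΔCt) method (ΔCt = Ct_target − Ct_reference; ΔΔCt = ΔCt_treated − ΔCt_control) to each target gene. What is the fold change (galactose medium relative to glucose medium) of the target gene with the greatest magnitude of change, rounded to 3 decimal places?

0.057

uyfD: ΔΔCt = (22.83−17.85) − (25.52−17.56) = 4.98 − 7.96 = -2.98; fold change = 2^2.98 = 7.890
udwC: ΔΔCt = (32.40−17.85) − (29.39−17.56) = 14.55 − 11.83 = 2.72; fold change = 2^-2.72 = 0.152
ektB: ΔΔCt = (24.25−17.85) − (19.82−17.56) = 6.40 − 2.26 = 4.14; fold change = 2^-4.14 = 0.057
pjfD: ΔΔCt = (20.88−17.85) − (19.75−17.56) = 3.03 − 2.19 = 0.84; fold change = 2^-0.84 = 0.559
ektB has the largest |ΔΔCt| = 4.14.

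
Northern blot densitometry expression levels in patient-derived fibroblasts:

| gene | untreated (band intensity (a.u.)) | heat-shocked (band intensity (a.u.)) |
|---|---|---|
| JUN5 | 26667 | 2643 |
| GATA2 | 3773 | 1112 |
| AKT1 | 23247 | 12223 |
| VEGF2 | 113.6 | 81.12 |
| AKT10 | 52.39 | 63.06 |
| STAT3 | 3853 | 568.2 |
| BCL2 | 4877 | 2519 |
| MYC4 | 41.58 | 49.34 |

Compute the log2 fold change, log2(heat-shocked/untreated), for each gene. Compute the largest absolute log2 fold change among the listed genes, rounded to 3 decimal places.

3.335

log2(2643/26667) = -3.335  (JUN5)
log2(1112/3773) = -1.763  (GATA2)
log2(12223/23247) = -0.927  (AKT1)
log2(81.12/113.6) = -0.486  (VEGF2)
log2(63.06/52.39) = 0.267  (AKT10)
log2(568.2/3853) = -2.762  (STAT3)
log2(2519/4877) = -0.953  (BCL2)
log2(49.34/41.58) = 0.247  (MYC4)
The largest magnitude belongs to JUN5.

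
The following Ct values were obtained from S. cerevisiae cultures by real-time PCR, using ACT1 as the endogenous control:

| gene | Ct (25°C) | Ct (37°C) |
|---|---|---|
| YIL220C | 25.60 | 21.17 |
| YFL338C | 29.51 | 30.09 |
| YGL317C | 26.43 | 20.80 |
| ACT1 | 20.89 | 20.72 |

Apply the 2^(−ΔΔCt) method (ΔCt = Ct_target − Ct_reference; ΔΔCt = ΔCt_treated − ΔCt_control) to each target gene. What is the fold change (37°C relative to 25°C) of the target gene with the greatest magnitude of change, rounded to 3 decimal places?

44.017

YIL220C: ΔΔCt = (21.17−20.72) − (25.60−20.89) = 0.45 − 4.71 = -4.26; fold change = 2^4.26 = 19.160
YFL338C: ΔΔCt = (30.09−20.72) − (29.51−20.89) = 9.37 − 8.62 = 0.75; fold change = 2^-0.75 = 0.595
YGL317C: ΔΔCt = (20.80−20.72) − (26.43−20.89) = 0.08 − 5.54 = -5.46; fold change = 2^5.46 = 44.017
YGL317C has the largest |ΔΔCt| = 5.46.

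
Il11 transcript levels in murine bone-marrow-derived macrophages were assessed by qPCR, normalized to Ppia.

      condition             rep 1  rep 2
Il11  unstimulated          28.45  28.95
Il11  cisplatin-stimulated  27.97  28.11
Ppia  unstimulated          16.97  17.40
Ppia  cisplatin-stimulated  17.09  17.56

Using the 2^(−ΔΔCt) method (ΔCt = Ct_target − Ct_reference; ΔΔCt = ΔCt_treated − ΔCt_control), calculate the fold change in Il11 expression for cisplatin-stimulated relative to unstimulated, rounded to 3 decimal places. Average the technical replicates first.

Mean Ct: Il11 unstimulated 28.700; Il11 cisplatin-stimulated 28.040; Ppia unstimulated 17.185; Ppia cisplatin-stimulated 17.325
ΔCt(unstimulated) = 28.700 − 17.185 = 11.515
ΔCt(cisplatin-stimulated) = 28.040 − 17.325 = 10.715
ΔΔCt = 10.715 − 11.515 = -0.800
Fold change = 2^(−(-0.800)) = 2^0.800 = 1.7411

1.741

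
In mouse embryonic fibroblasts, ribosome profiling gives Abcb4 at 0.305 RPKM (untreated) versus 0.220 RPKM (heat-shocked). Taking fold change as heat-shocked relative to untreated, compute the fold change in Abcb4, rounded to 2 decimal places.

0.72

Fold change = 0.220 / 0.305 = 0.721
Abcb4 is downregulated.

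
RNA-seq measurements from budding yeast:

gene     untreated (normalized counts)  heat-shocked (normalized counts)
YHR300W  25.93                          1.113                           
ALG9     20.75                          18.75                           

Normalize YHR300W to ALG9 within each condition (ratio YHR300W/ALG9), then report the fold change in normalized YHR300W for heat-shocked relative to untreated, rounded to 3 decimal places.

YHR300W/ALG9 (untreated) = 25.93 / 20.75 = 1.2496
YHR300W/ALG9 (heat-shocked) = 1.113 / 18.75 = 0.05936
Fold change = 0.05936 / 1.2496 = 0.0475

0.048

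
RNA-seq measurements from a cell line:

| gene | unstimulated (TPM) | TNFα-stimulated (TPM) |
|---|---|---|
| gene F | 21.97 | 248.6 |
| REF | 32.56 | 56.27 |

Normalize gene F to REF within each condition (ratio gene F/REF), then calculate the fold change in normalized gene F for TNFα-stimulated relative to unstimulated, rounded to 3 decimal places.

6.548

gene F/REF (unstimulated) = 21.97 / 32.56 = 0.67475
gene F/REF (TNFα-stimulated) = 248.6 / 56.27 = 4.418
Fold change = 4.418 / 0.67475 = 6.5475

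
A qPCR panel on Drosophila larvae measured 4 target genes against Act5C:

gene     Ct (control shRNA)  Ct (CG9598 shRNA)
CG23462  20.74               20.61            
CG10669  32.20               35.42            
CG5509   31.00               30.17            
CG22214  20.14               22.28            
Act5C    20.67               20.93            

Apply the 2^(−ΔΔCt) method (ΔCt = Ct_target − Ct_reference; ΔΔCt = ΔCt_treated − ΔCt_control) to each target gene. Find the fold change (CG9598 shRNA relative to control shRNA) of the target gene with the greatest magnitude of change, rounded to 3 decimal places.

CG23462: ΔΔCt = (20.61−20.93) − (20.74−20.67) = -0.32 − 0.07 = -0.39; fold change = 2^0.39 = 1.310
CG10669: ΔΔCt = (35.42−20.93) − (32.20−20.67) = 14.49 − 11.53 = 2.96; fold change = 2^-2.96 = 0.129
CG5509: ΔΔCt = (30.17−20.93) − (31.00−20.67) = 9.24 − 10.33 = -1.09; fold change = 2^1.09 = 2.129
CG22214: ΔΔCt = (22.28−20.93) − (20.14−20.67) = 1.35 − (-0.53) = 1.88; fold change = 2^-1.88 = 0.272
CG10669 has the largest |ΔΔCt| = 2.96.

0.129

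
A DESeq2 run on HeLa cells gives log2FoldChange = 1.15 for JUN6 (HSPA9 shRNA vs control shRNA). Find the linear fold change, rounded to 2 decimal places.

2.22

Fold change = 2^(1.15) = 2.219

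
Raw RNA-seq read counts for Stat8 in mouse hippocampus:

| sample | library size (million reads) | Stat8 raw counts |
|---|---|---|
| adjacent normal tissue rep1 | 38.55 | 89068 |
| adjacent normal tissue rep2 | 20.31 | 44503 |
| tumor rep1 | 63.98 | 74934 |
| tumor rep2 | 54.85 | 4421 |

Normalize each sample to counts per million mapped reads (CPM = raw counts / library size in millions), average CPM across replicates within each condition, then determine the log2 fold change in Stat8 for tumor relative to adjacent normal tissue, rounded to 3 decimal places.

-1.846

CPM(adjacent normal tissue rep1) = 89068 / 38.55 = 2310.4540
CPM(adjacent normal tissue rep2) = 44503 / 20.31 = 2191.1866
CPM(tumor rep1) = 74934 / 63.98 = 1171.2098
CPM(tumor rep2) = 4421 / 54.85 = 80.6016
mean CPM(adjacent normal tissue) = 2250.8203; mean CPM(tumor) = 625.9057
Fold change = 625.9057 / 2250.8203 = 0.27808
log2(0.27808) = -1.8464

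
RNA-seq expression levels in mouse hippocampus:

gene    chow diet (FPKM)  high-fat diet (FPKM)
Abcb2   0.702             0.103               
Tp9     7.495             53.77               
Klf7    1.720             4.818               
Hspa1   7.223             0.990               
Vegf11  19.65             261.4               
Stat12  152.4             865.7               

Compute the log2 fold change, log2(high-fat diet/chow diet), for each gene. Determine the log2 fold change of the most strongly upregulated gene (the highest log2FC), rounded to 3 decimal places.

3.734

log2(0.103/0.702) = -2.769  (Abcb2)
log2(53.77/7.495) = 2.843  (Tp9)
log2(4.818/1.720) = 1.486  (Klf7)
log2(0.990/7.223) = -2.867  (Hspa1)
log2(261.4/19.65) = 3.734  (Vegf11)
log2(865.7/152.4) = 2.506  (Stat12)
Vegf11 is most strongly upregulated.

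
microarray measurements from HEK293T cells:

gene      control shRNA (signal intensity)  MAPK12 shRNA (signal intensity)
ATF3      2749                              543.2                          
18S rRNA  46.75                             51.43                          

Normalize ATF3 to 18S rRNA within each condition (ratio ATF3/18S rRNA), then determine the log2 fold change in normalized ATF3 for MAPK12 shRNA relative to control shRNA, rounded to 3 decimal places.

-2.477

ATF3/18S rRNA (control shRNA) = 2749 / 46.75 = 58.802
ATF3/18S rRNA (MAPK12 shRNA) = 543.2 / 51.43 = 10.562
Fold change = 10.562 / 58.802 = 0.1796
log2(0.1796) = -2.4770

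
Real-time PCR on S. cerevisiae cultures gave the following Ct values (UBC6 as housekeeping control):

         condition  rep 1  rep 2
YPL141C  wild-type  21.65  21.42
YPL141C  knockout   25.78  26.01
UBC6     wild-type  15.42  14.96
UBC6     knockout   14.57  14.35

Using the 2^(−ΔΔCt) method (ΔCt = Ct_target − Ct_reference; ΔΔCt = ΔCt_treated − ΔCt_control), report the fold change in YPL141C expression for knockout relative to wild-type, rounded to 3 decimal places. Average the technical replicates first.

Mean Ct: YPL141C wild-type 21.535; YPL141C knockout 25.895; UBC6 wild-type 15.190; UBC6 knockout 14.460
ΔCt(wild-type) = 21.535 − 15.190 = 6.345
ΔCt(knockout) = 25.895 − 14.460 = 11.435
ΔΔCt = 11.435 − 6.345 = 5.090
Fold change = 2^(−5.090) = 0.0294

0.029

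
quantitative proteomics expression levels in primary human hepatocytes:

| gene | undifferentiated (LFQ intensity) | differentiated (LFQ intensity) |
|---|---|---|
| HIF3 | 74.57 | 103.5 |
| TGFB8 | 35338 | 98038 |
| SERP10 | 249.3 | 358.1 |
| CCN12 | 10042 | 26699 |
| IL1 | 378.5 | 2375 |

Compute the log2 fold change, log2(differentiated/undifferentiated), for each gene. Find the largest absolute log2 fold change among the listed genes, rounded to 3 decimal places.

log2(103.5/74.57) = 0.473  (HIF3)
log2(98038/35338) = 1.472  (TGFB8)
log2(358.1/249.3) = 0.522  (SERP10)
log2(26699/10042) = 1.411  (CCN12)
log2(2375/378.5) = 2.650  (IL1)
The largest magnitude belongs to IL1.

2.650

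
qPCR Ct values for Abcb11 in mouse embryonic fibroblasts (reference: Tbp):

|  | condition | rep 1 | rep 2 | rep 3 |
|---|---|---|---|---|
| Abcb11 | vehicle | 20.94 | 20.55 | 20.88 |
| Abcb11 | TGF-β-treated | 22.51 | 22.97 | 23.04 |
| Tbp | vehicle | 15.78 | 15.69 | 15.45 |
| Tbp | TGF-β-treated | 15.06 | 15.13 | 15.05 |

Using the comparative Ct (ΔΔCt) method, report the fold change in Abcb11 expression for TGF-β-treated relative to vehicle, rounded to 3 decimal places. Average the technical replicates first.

Mean Ct: Abcb11 vehicle 20.790; Abcb11 TGF-β-treated 22.840; Tbp vehicle 15.640; Tbp TGF-β-treated 15.080
ΔCt(vehicle) = 20.790 − 15.640 = 5.150
ΔCt(TGF-β-treated) = 22.840 − 15.080 = 7.760
ΔΔCt = 7.760 − 5.150 = 2.610
Fold change = 2^(−2.610) = 0.1638

0.164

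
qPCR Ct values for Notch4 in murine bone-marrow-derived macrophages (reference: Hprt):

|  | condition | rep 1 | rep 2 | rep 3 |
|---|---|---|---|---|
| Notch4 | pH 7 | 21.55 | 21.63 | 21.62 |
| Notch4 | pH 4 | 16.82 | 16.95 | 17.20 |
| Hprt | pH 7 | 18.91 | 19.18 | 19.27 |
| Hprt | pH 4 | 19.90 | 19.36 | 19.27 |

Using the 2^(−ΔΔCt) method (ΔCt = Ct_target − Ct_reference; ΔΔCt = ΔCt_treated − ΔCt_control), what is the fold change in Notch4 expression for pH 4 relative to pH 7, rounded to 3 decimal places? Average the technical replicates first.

Mean Ct: Notch4 pH 7 21.600; Notch4 pH 4 16.990; Hprt pH 7 19.120; Hprt pH 4 19.510
ΔCt(pH 7) = 21.600 − 19.120 = 2.480
ΔCt(pH 4) = 16.990 − 19.510 = -2.520
ΔΔCt = -2.520 − 2.480 = -5.000
Fold change = 2^(−(-5.000)) = 2^5.000 = 32.0000

32.000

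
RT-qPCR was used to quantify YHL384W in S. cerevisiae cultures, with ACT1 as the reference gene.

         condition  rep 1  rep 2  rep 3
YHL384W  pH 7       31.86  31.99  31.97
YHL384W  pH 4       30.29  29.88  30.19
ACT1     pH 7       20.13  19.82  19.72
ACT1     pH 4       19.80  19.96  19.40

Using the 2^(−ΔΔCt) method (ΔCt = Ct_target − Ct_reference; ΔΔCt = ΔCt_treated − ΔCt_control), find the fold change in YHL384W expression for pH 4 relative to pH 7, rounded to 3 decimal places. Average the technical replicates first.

Mean Ct: YHL384W pH 7 31.940; YHL384W pH 4 30.120; ACT1 pH 7 19.890; ACT1 pH 4 19.720
ΔCt(pH 7) = 31.940 − 19.890 = 12.050
ΔCt(pH 4) = 30.120 − 19.720 = 10.400
ΔΔCt = 10.400 − 12.050 = -1.650
Fold change = 2^(−(-1.650)) = 2^1.650 = 3.1383

3.138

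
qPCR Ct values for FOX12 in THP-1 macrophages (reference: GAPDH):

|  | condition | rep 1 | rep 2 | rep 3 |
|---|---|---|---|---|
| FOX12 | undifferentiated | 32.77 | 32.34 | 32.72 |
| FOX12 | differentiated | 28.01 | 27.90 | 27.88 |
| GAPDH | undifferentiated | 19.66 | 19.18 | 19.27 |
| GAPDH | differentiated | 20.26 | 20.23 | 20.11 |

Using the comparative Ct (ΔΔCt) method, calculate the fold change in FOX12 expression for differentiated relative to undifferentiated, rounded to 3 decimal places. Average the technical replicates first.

Mean Ct: FOX12 undifferentiated 32.610; FOX12 differentiated 27.930; GAPDH undifferentiated 19.370; GAPDH differentiated 20.200
ΔCt(undifferentiated) = 32.610 − 19.370 = 13.240
ΔCt(differentiated) = 27.930 − 20.200 = 7.730
ΔΔCt = 7.730 − 13.240 = -5.510
Fold change = 2^(−(-5.510)) = 2^5.510 = 45.5696

45.570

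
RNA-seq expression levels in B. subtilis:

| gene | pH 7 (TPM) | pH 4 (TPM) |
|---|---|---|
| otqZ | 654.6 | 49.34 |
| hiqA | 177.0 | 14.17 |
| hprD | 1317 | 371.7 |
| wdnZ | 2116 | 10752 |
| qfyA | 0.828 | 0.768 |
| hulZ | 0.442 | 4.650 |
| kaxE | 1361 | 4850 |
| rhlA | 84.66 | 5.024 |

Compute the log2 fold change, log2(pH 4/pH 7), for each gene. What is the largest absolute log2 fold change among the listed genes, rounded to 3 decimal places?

4.075

log2(49.34/654.6) = -3.730  (otqZ)
log2(14.17/177.0) = -3.643  (hiqA)
log2(371.7/1317) = -1.825  (hprD)
log2(10752/2116) = 2.345  (wdnZ)
log2(0.768/0.828) = -0.109  (qfyA)
log2(4.650/0.442) = 3.395  (hulZ)
log2(4850/1361) = 1.833  (kaxE)
log2(5.024/84.66) = -4.075  (rhlA)
The largest magnitude belongs to rhlA.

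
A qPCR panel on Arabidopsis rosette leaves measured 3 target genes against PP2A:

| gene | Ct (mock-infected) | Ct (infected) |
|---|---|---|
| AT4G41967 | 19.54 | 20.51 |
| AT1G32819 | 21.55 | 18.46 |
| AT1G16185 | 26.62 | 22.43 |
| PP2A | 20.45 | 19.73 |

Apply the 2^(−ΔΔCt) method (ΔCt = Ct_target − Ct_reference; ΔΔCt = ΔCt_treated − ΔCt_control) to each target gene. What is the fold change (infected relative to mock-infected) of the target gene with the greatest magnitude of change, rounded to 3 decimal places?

AT4G41967: ΔΔCt = (20.51−19.73) − (19.54−20.45) = 0.78 − (-0.91) = 1.69; fold change = 2^-1.69 = 0.310
AT1G32819: ΔΔCt = (18.46−19.73) − (21.55−20.45) = -1.27 − 1.10 = -2.37; fold change = 2^2.37 = 5.169
AT1G16185: ΔΔCt = (22.43−19.73) − (26.62−20.45) = 2.70 − 6.17 = -3.47; fold change = 2^3.47 = 11.081
AT1G16185 has the largest |ΔΔCt| = 3.47.

11.081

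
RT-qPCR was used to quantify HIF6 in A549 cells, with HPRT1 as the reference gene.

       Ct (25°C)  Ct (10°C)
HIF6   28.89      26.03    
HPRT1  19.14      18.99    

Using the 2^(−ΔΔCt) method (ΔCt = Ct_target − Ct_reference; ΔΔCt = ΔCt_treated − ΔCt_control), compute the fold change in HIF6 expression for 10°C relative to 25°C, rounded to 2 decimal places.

ΔCt(25°C) = 28.890 − 19.140 = 9.750
ΔCt(10°C) = 26.030 − 18.990 = 7.040
ΔΔCt = 7.040 − 9.750 = -2.710
Fold change = 2^(−(-2.710)) = 2^2.710 = 6.543

6.54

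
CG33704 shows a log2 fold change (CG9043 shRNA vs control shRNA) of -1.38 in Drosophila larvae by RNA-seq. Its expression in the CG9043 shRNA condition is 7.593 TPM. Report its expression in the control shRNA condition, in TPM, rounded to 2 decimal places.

19.76

Fold change = 2^(-1.38) = 0.3842
control shRNA expression = 7.593 / 0.3842 = 19.76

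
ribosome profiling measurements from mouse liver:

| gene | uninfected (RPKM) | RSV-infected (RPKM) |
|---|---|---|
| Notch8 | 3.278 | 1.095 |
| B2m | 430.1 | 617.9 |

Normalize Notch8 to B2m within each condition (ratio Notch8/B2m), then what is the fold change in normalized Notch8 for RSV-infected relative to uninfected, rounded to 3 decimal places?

0.233

Notch8/B2m (uninfected) = 3.278 / 430.1 = 0.0076215
Notch8/B2m (RSV-infected) = 1.095 / 617.9 = 0.0017721
Fold change = 0.0017721 / 0.0076215 = 0.2325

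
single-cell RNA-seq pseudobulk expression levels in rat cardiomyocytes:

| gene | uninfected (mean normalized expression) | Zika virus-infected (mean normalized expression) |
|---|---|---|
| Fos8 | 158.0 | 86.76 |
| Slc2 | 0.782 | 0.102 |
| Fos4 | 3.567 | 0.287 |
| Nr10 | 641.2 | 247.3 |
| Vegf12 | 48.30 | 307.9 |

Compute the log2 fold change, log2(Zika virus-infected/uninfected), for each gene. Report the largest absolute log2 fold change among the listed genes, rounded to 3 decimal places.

log2(86.76/158.0) = -0.865  (Fos8)
log2(0.102/0.782) = -2.939  (Slc2)
log2(0.287/3.567) = -3.636  (Fos4)
log2(247.3/641.2) = -1.375  (Nr10)
log2(307.9/48.30) = 2.672  (Vegf12)
The largest magnitude belongs to Fos4.

3.636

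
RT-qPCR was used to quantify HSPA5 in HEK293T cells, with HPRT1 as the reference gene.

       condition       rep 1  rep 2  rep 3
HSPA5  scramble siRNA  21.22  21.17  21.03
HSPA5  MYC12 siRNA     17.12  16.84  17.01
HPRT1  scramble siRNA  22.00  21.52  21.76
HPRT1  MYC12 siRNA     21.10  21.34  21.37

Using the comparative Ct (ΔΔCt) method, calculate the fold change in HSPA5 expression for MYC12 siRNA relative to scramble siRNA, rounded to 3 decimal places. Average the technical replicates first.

Mean Ct: HSPA5 scramble siRNA 21.140; HSPA5 MYC12 siRNA 16.990; HPRT1 scramble siRNA 21.760; HPRT1 MYC12 siRNA 21.270
ΔCt(scramble siRNA) = 21.140 − 21.760 = -0.620
ΔCt(MYC12 siRNA) = 16.990 − 21.270 = -4.280
ΔΔCt = -4.280 − (-0.620) = -3.660
Fold change = 2^(−(-3.660)) = 2^3.660 = 12.6407

12.641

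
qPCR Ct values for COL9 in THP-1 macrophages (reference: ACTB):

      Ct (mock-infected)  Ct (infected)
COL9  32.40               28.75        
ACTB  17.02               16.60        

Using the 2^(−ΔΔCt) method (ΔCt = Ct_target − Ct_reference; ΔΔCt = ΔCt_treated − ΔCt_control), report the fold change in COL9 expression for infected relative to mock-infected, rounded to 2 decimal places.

ΔCt(mock-infected) = 32.400 − 17.020 = 15.380
ΔCt(infected) = 28.750 − 16.600 = 12.150
ΔΔCt = 12.150 − 15.380 = -3.230
Fold change = 2^(−(-3.230)) = 2^3.230 = 9.383

9.38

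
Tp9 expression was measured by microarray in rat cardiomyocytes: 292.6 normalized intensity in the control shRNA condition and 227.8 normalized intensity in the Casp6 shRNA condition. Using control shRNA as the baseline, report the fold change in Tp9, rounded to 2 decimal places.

Fold change = 227.8 / 292.6 = 0.779
Tp9 is downregulated.

0.78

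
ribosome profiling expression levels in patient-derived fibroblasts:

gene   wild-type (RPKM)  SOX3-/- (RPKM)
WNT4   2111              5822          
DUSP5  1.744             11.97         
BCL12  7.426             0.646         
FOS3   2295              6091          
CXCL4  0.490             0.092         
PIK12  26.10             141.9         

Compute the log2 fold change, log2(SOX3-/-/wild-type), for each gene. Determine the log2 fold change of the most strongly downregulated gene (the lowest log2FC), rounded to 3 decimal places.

-3.523

log2(5822/2111) = 1.464  (WNT4)
log2(11.97/1.744) = 2.779  (DUSP5)
log2(0.646/7.426) = -3.523  (BCL12)
log2(6091/2295) = 1.408  (FOS3)
log2(0.092/0.490) = -2.413  (CXCL4)
log2(141.9/26.10) = 2.443  (PIK12)
BCL12 is most strongly downregulated.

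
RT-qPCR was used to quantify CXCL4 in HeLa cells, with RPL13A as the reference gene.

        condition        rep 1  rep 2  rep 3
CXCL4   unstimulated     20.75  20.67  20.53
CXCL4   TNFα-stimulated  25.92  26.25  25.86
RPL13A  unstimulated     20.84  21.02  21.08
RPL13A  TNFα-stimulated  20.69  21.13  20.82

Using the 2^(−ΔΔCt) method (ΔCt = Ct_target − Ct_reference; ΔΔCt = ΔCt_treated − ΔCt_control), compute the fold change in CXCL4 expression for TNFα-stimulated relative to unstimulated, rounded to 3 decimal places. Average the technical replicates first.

0.023

Mean Ct: CXCL4 unstimulated 20.650; CXCL4 TNFα-stimulated 26.010; RPL13A unstimulated 20.980; RPL13A TNFα-stimulated 20.880
ΔCt(unstimulated) = 20.650 − 20.980 = -0.330
ΔCt(TNFα-stimulated) = 26.010 − 20.880 = 5.130
ΔΔCt = 5.130 − (-0.330) = 5.460
Fold change = 2^(−5.460) = 0.0227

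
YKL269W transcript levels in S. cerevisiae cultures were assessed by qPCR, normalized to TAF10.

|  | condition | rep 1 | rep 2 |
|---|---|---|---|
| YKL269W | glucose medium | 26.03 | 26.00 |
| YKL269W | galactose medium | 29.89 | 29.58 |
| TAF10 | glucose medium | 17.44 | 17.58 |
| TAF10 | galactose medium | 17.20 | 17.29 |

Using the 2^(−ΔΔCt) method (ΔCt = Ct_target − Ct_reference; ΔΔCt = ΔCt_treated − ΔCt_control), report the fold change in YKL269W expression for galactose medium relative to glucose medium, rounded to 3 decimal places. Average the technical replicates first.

Mean Ct: YKL269W glucose medium 26.015; YKL269W galactose medium 29.735; TAF10 glucose medium 17.510; TAF10 galactose medium 17.245
ΔCt(glucose medium) = 26.015 − 17.510 = 8.505
ΔCt(galactose medium) = 29.735 − 17.245 = 12.490
ΔΔCt = 12.490 − 8.505 = 3.985
Fold change = 2^(−3.985) = 0.0632

0.063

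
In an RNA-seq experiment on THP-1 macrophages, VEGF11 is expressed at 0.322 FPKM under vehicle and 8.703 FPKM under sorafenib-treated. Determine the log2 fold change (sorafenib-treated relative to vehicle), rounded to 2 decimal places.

4.76

Fold change = 8.703 / 0.322 = 27.0280
log2(27.0280) = 4.756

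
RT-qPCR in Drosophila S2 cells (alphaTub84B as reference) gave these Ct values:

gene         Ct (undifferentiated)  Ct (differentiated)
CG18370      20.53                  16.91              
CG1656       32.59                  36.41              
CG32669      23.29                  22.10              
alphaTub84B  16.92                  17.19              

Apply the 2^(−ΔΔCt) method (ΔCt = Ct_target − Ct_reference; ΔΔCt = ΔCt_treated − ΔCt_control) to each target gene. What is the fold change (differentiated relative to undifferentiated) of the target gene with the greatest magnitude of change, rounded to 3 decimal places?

CG18370: ΔΔCt = (16.91−17.19) − (20.53−16.92) = -0.28 − 3.61 = -3.89; fold change = 2^3.89 = 14.825
CG1656: ΔΔCt = (36.41−17.19) − (32.59−16.92) = 19.22 − 15.67 = 3.55; fold change = 2^-3.55 = 0.085
CG32669: ΔΔCt = (22.10−17.19) − (23.29−16.92) = 4.91 − 6.37 = -1.46; fold change = 2^1.46 = 2.751
CG18370 has the largest |ΔΔCt| = 3.89.

14.825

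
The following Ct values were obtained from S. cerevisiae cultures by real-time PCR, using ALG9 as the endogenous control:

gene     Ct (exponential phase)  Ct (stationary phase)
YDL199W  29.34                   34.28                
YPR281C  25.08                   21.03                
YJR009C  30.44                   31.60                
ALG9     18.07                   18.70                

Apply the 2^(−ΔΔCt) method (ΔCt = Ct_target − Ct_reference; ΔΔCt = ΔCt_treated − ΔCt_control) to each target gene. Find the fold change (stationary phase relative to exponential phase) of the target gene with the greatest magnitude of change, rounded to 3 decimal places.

YDL199W: ΔΔCt = (34.28−18.70) − (29.34−18.07) = 15.58 − 11.27 = 4.31; fold change = 2^-4.31 = 0.050
YPR281C: ΔΔCt = (21.03−18.70) − (25.08−18.07) = 2.33 − 7.01 = -4.68; fold change = 2^4.68 = 25.634
YJR009C: ΔΔCt = (31.60−18.70) − (30.44−18.07) = 12.90 − 12.37 = 0.53; fold change = 2^-0.53 = 0.693
YPR281C has the largest |ΔΔCt| = 4.68.

25.634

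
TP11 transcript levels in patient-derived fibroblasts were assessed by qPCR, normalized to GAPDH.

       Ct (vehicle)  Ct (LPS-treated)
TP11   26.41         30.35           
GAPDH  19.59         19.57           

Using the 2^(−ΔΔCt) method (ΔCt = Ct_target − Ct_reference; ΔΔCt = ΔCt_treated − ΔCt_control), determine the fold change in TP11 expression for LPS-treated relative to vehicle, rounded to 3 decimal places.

0.064

ΔCt(vehicle) = 26.410 − 19.590 = 6.820
ΔCt(LPS-treated) = 30.350 − 19.570 = 10.780
ΔΔCt = 10.780 − 6.820 = 3.960
Fold change = 2^(−3.960) = 0.0643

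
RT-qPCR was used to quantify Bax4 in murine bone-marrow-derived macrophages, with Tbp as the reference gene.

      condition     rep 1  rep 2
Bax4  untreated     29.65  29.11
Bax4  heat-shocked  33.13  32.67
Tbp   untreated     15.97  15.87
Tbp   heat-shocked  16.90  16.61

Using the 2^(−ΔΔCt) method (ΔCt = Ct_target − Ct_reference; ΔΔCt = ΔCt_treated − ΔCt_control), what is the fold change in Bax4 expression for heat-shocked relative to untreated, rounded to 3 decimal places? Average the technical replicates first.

0.156

Mean Ct: Bax4 untreated 29.380; Bax4 heat-shocked 32.900; Tbp untreated 15.920; Tbp heat-shocked 16.755
ΔCt(untreated) = 29.380 − 15.920 = 13.460
ΔCt(heat-shocked) = 32.900 − 16.755 = 16.145
ΔΔCt = 16.145 − 13.460 = 2.685
Fold change = 2^(−2.685) = 0.1555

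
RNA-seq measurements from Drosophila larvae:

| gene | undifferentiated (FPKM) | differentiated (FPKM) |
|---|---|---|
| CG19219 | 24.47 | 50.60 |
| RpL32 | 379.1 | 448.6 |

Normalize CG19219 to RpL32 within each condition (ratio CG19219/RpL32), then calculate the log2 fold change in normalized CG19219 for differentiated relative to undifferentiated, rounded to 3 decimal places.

CG19219/RpL32 (undifferentiated) = 24.47 / 379.1 = 0.064548
CG19219/RpL32 (differentiated) = 50.60 / 448.6 = 0.1128
Fold change = 0.1128 / 0.064548 = 1.7475
log2(1.7475) = 0.8053

0.805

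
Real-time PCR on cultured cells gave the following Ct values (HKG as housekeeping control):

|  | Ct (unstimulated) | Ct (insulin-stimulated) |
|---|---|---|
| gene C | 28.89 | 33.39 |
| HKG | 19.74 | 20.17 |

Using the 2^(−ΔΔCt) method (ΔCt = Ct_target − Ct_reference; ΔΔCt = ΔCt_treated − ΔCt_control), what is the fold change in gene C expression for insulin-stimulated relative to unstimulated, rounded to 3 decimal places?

ΔCt(unstimulated) = 28.890 − 19.740 = 9.150
ΔCt(insulin-stimulated) = 33.390 − 20.170 = 13.220
ΔΔCt = 13.220 − 9.150 = 4.070
Fold change = 2^(−4.070) = 0.0595

0.060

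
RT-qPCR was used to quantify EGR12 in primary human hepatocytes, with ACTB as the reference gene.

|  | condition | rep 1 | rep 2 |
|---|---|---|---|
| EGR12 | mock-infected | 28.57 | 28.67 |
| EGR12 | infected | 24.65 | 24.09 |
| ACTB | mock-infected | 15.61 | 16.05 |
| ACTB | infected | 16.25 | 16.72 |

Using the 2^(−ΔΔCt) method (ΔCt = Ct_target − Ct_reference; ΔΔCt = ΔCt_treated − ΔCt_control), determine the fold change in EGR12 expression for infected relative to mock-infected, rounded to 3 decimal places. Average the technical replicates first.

Mean Ct: EGR12 mock-infected 28.620; EGR12 infected 24.370; ACTB mock-infected 15.830; ACTB infected 16.485
ΔCt(mock-infected) = 28.620 − 15.830 = 12.790
ΔCt(infected) = 24.370 − 16.485 = 7.885
ΔΔCt = 7.885 − 12.790 = -4.905
Fold change = 2^(−(-4.905)) = 2^4.905 = 29.9607

29.961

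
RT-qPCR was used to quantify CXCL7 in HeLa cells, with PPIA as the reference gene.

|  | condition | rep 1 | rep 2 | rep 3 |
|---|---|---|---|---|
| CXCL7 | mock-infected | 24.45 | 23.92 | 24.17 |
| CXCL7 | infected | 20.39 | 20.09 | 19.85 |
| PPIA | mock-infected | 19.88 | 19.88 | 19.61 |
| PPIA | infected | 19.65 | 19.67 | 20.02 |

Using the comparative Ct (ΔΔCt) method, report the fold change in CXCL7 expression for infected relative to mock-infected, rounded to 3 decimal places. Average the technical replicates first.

Mean Ct: CXCL7 mock-infected 24.180; CXCL7 infected 20.110; PPIA mock-infected 19.790; PPIA infected 19.780
ΔCt(mock-infected) = 24.180 − 19.790 = 4.390
ΔCt(infected) = 20.110 − 19.780 = 0.330
ΔΔCt = 0.330 − 4.390 = -4.060
Fold change = 2^(−(-4.060)) = 2^4.060 = 16.6795

16.679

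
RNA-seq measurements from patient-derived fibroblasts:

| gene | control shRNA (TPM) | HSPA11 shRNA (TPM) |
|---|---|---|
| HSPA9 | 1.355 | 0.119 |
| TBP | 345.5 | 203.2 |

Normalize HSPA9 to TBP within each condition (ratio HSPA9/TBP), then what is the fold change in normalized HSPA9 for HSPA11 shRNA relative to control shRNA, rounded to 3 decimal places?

HSPA9/TBP (control shRNA) = 1.355 / 345.5 = 0.0039219
HSPA9/TBP (HSPA11 shRNA) = 0.119 / 203.2 = 0.00058563
Fold change = 0.00058563 / 0.0039219 = 0.1493

0.149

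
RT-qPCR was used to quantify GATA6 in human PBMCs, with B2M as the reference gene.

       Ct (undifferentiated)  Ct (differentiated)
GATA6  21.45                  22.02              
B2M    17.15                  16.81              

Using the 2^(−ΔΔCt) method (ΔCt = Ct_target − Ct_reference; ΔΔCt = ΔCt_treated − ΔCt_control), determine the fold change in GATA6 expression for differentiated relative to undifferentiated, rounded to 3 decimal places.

ΔCt(undifferentiated) = 21.450 − 17.150 = 4.300
ΔCt(differentiated) = 22.020 − 16.810 = 5.210
ΔΔCt = 5.210 − 4.300 = 0.910
Fold change = 2^(−0.910) = 0.5322

0.532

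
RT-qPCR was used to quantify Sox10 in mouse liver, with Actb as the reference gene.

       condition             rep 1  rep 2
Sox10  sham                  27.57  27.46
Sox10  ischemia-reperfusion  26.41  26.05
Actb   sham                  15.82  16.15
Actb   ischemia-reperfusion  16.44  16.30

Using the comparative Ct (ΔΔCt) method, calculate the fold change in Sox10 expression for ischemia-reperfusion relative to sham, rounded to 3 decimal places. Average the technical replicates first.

3.182

Mean Ct: Sox10 sham 27.515; Sox10 ischemia-reperfusion 26.230; Actb sham 15.985; Actb ischemia-reperfusion 16.370
ΔCt(sham) = 27.515 − 15.985 = 11.530
ΔCt(ischemia-reperfusion) = 26.230 − 16.370 = 9.860
ΔΔCt = 9.860 − 11.530 = -1.670
Fold change = 2^(−(-1.670)) = 2^1.670 = 3.1821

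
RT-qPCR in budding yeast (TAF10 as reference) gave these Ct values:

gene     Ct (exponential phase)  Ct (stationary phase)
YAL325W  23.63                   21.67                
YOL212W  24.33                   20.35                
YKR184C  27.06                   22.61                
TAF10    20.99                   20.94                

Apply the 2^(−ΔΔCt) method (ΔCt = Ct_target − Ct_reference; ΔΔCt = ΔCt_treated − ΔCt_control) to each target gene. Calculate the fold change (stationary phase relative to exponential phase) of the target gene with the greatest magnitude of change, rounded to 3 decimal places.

YAL325W: ΔΔCt = (21.67−20.94) − (23.63−20.99) = 0.73 − 2.64 = -1.91; fold change = 2^1.91 = 3.758
YOL212W: ΔΔCt = (20.35−20.94) − (24.33−20.99) = -0.59 − 3.34 = -3.93; fold change = 2^3.93 = 15.242
YKR184C: ΔΔCt = (22.61−20.94) − (27.06−20.99) = 1.67 − 6.07 = -4.40; fold change = 2^4.40 = 21.112
YKR184C has the largest |ΔΔCt| = 4.40.

21.112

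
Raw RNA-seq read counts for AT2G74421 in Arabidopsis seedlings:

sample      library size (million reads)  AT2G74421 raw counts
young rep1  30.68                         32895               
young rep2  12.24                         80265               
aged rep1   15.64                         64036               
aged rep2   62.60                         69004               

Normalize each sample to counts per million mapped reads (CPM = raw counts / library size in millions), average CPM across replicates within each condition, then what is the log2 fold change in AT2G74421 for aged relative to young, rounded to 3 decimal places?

-0.554

CPM(young rep1) = 32895 / 30.68 = 1072.1969
CPM(young rep2) = 80265 / 12.24 = 6557.5980
CPM(aged rep1) = 64036 / 15.64 = 4094.3734
CPM(aged rep2) = 69004 / 62.60 = 1102.3003
mean CPM(young) = 3814.8975; mean CPM(aged) = 2598.3369
Fold change = 2598.3369 / 3814.8975 = 0.68110
log2(0.68110) = -0.5541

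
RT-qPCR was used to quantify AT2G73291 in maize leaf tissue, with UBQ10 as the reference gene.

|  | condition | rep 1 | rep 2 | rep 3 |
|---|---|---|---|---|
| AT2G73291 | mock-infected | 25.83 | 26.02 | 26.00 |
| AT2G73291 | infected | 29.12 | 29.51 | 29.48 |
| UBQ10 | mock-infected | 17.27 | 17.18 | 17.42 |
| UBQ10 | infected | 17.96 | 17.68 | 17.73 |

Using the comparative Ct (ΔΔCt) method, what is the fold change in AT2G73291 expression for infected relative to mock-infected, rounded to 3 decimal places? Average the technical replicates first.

Mean Ct: AT2G73291 mock-infected 25.950; AT2G73291 infected 29.370; UBQ10 mock-infected 17.290; UBQ10 infected 17.790
ΔCt(mock-infected) = 25.950 − 17.290 = 8.660
ΔCt(infected) = 29.370 − 17.790 = 11.580
ΔΔCt = 11.580 − 8.660 = 2.920
Fold change = 2^(−2.920) = 0.1321

0.132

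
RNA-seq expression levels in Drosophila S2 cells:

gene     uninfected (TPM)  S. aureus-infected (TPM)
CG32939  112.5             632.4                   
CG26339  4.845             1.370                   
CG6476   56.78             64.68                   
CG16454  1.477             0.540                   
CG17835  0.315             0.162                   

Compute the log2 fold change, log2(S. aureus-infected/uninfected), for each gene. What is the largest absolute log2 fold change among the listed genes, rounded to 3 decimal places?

2.491

log2(632.4/112.5) = 2.491  (CG32939)
log2(1.370/4.845) = -1.822  (CG26339)
log2(64.68/56.78) = 0.188  (CG6476)
log2(0.540/1.477) = -1.452  (CG16454)
log2(0.162/0.315) = -0.959  (CG17835)
The largest magnitude belongs to CG32939.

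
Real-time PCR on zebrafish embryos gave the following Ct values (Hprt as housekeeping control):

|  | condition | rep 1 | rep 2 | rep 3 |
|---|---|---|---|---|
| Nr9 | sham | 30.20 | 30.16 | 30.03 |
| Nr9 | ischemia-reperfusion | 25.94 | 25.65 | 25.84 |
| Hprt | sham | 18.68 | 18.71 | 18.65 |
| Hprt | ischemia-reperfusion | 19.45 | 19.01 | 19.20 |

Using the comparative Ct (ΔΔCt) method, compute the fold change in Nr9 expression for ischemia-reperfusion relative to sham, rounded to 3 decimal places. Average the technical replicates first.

29.041

Mean Ct: Nr9 sham 30.130; Nr9 ischemia-reperfusion 25.810; Hprt sham 18.680; Hprt ischemia-reperfusion 19.220
ΔCt(sham) = 30.130 − 18.680 = 11.450
ΔCt(ischemia-reperfusion) = 25.810 − 19.220 = 6.590
ΔΔCt = 6.590 − 11.450 = -4.860
Fold change = 2^(−(-4.860)) = 2^4.860 = 29.0406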